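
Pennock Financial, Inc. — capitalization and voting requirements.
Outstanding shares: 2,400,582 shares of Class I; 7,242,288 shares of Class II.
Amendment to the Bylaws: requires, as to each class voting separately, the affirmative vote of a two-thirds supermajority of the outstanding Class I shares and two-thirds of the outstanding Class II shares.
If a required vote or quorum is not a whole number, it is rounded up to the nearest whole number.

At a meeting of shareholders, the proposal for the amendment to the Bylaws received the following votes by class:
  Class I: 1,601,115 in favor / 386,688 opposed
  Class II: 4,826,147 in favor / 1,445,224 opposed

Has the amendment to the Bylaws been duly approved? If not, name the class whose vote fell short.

Not approved — the Class II shares did not give the required vote.

Class I: 2/3 of 2400582 = 1600388; 1,600,388 required, 1,601,115 in favor — approved.
Class II: 2/3 of 7242288 = 4828192; 4,828,192 required, 4,826,147 in favor — not approved.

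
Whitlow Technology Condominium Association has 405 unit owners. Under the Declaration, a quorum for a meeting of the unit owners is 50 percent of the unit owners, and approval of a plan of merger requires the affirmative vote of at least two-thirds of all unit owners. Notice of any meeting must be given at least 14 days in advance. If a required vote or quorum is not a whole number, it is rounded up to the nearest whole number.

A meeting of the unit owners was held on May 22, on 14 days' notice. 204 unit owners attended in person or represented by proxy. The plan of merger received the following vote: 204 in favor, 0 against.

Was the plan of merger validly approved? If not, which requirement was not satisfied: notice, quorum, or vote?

Invalid — vote requirement not satisfied.

Notice: 14 days given; 14 required. Satisfied.
Quorum: 50% of 405 = 202.50, rounded up to 203; 204 present. Satisfied.
Vote: requires two-thirds of all unit owners (405); 2/3 of 405 = 270, so 270 needed; 204 in favor. Not satisfied.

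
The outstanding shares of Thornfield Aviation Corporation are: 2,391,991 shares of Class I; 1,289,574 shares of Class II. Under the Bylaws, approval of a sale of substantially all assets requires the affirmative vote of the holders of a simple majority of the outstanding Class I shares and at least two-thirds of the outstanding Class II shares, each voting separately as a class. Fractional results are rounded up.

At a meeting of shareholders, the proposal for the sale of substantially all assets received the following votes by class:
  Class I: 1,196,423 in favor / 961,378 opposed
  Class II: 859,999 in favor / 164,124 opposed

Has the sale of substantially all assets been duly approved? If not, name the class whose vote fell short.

Class I: a majority of 2391991 is 1195996; 1,195,996 required, 1,196,423 in favor — approved.
Class II: 2/3 of 1289574 = 859716; 859,716 required, 859,999 in favor — approved.

Approved — every class gave the required vote.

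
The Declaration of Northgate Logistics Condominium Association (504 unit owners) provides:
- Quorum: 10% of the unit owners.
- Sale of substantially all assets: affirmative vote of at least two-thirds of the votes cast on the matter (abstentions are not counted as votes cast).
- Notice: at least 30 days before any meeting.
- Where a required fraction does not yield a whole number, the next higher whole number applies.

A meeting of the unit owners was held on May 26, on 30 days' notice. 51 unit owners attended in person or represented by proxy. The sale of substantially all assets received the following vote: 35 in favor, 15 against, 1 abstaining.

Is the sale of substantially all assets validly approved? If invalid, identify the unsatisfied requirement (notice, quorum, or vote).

Notice: 30 days given; 30 required. Satisfied.
Quorum: 10% of 504 = 50.40, rounded up to 51; 51 present. Satisfied.
Vote: requires two-thirds of the votes cast (51 − 1 abstaining = 50); 2/3 of 50 = 33.33, rounded up to 34, so 34 needed; 35 in favor. Satisfied.

Valid — all requirements satisfied.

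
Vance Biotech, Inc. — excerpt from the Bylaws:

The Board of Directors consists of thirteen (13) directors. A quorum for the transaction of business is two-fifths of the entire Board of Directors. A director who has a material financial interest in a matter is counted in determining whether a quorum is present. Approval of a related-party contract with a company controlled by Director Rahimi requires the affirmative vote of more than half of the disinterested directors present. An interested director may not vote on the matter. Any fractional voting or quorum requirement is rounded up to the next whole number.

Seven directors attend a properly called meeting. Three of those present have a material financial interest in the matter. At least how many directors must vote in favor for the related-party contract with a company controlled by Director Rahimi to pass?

The related-party contract with a company controlled by Director Rahimi requires a majority of the disinterested directors present (7 − 3 = 4).
A majority of 4 is 3.

3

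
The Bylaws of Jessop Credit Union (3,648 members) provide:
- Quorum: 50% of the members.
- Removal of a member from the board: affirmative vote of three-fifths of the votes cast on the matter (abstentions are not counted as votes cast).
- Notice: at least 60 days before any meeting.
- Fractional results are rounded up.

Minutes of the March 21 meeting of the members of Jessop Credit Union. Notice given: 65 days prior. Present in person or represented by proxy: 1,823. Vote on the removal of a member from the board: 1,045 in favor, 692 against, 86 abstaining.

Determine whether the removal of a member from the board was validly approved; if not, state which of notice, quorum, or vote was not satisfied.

Notice: 65 days given; 60 required. Satisfied.
Quorum: 50% of 3,648 = 1,824; 1,823 present. Not satisfied.
Vote: requires three-fifths of the votes cast (1,823 − 86 abstaining = 1,737); 3/5 of 1737 = 1042.20, rounded up to 1043, so 1,043 needed; 1,045 in favor. Satisfied.

Invalid — quorum requirement not satisfied.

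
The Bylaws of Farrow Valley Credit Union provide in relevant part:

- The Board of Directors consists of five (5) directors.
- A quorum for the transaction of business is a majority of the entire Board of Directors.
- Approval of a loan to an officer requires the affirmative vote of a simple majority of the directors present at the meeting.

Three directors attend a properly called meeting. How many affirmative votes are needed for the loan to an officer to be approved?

The loan to an officer requires a majority of the directors present (3).
A majority of 3 is 2.

2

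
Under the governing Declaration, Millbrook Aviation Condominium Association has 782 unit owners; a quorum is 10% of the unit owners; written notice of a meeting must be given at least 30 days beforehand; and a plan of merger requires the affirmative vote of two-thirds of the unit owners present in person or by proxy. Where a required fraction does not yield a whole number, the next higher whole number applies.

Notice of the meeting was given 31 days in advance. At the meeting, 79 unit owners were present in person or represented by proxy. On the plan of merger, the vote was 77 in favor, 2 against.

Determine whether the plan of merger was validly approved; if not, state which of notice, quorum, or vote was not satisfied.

Valid — all requirements satisfied.

Notice: 31 days given; 30 required. Satisfied.
Quorum: 10% of 782 = 78.20, rounded up to 79; 79 present. Satisfied.
Vote: requires two-thirds of those present (79); 2/3 of 79 = 52.67, rounded up to 53, so 53 needed; 77 in favor. Satisfied.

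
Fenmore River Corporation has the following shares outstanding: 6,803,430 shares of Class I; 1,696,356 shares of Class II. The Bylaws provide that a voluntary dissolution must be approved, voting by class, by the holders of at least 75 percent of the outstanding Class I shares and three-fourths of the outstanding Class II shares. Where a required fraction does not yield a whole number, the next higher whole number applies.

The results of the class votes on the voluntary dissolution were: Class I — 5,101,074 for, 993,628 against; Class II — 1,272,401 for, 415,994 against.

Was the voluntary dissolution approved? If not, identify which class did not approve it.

Class I: 3/4 of 6803430 = 5102572.50, rounded up to 5102573; 5,102,573 required, 5,101,074 in favor — not approved.
Class II: 3/4 of 1696356 = 1272267; 1,272,267 required, 1,272,401 in favor — approved.

Not approved — the Class I shares did not give the required vote.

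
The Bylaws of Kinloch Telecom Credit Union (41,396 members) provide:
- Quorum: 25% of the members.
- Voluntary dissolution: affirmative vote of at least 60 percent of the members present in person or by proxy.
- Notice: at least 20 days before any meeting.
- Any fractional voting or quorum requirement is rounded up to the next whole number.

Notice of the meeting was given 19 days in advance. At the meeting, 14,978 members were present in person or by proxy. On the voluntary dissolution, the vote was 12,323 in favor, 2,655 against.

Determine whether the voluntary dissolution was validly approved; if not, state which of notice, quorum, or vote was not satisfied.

Invalid — notice requirement not satisfied.

Notice: 19 days given; 20 required. Not satisfied.
Quorum: 25% of 41,396 = 10,349; 14,978 present. Satisfied.
Vote: requires three-fifths of those present (14,978); 3/5 of 14978 = 8986.80, rounded up to 8987, so 8,987 needed; 12,323 in favor. Satisfied.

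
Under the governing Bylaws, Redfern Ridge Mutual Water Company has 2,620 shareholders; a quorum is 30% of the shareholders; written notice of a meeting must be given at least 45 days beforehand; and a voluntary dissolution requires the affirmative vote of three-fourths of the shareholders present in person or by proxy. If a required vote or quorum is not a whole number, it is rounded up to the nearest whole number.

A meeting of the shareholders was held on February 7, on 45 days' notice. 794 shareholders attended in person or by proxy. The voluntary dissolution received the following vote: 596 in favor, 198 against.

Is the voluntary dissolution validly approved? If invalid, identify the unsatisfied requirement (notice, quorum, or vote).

Valid — all requirements satisfied.

Notice: 45 days given; 45 required. Satisfied.
Quorum: 30% of 2,620 = 786; 794 present. Satisfied.
Vote: requires three-fourths of those present (794); 3/4 of 794 = 595.50, rounded up to 596, so 596 needed; 596 in favor. Satisfied.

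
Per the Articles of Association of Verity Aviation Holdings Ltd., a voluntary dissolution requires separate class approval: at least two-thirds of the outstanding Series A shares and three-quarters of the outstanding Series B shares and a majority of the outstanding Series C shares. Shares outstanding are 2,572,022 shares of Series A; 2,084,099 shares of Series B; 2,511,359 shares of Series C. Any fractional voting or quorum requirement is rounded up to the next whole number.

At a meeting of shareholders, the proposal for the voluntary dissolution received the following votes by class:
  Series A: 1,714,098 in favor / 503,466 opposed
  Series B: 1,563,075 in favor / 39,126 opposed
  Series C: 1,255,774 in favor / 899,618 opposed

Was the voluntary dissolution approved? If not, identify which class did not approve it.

Series A: 2/3 of 2572022 = 1714681.33, rounded up to 1714682; 1,714,682 required, 1,714,098 in favor — not approved.
Series B: 3/4 of 2084099 = 1563074.25, rounded up to 1563075; 1,563,075 required, 1,563,075 in favor — approved.
Series C: a majority of 2511359 is 1255680; 1,255,680 required, 1,255,774 in favor — approved.

Not approved — the Series A shares did not give the required vote.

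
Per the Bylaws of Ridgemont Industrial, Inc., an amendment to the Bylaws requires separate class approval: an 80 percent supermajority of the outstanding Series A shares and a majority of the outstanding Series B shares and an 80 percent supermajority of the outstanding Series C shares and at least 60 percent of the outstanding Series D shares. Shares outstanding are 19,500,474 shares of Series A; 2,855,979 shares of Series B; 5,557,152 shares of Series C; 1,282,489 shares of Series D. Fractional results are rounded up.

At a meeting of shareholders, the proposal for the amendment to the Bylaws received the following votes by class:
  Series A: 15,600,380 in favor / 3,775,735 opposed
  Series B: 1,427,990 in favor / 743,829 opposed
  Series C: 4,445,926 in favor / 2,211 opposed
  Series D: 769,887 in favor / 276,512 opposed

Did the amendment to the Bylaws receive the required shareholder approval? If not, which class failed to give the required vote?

Series A: 4/5 of 19500474 = 15600379.20, rounded up to 15600380; 15,600,380 required, 15,600,380 in favor — approved.
Series B: a majority of 2855979 is 1427990; 1,427,990 required, 1,427,990 in favor — approved.
Series C: 4/5 of 5557152 = 4445721.60, rounded up to 4445722; 4,445,722 required, 4,445,926 in favor — approved.
Series D: 3/5 of 1282489 = 769493.40, rounded up to 769494; 769,494 required, 769,887 in favor — approved.

Approved — every class gave the required vote.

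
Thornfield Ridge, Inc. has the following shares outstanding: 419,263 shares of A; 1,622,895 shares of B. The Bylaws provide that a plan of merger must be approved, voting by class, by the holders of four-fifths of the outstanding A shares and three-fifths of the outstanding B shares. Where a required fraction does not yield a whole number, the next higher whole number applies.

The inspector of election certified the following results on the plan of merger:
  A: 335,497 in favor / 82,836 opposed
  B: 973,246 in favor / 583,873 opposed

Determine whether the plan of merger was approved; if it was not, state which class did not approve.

A: 4/5 of 419263 = 335410.40, rounded up to 335411; 335,411 required, 335,497 in favor — approved.
B: 3/5 of 1622895 = 973737; 973,737 required, 973,246 in favor — not approved.

Not approved — the B shares did not give the required vote.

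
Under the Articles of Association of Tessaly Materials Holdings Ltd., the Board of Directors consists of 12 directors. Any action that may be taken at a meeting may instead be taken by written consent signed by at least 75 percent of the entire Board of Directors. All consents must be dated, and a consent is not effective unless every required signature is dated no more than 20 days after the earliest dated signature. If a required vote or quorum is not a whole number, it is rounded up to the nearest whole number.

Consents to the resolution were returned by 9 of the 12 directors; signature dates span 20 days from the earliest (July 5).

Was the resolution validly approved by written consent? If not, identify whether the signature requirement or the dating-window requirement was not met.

Signatures required: at least 75 percent of 12 — 3/4 of 12 = 9, so 9 needed; 9 signed. Sufficient.
Dating window: the latest signature is 20 days after the earliest; the limit is 20 days. Within the window.

Effective — both the signature and dating-window requirements are satisfied.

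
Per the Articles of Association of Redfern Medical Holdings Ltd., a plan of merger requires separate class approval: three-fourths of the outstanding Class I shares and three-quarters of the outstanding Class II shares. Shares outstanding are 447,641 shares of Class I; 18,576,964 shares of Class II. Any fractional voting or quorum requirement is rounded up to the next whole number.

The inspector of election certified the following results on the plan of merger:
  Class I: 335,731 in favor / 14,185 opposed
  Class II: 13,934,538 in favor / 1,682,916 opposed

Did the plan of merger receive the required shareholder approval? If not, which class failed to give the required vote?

Class I: 3/4 of 447641 = 335730.75, rounded up to 335731; 335,731 required, 335,731 in favor — approved.
Class II: 3/4 of 18576964 = 13932723; 13,932,723 required, 13,934,538 in favor — approved.

Approved — every class gave the required vote.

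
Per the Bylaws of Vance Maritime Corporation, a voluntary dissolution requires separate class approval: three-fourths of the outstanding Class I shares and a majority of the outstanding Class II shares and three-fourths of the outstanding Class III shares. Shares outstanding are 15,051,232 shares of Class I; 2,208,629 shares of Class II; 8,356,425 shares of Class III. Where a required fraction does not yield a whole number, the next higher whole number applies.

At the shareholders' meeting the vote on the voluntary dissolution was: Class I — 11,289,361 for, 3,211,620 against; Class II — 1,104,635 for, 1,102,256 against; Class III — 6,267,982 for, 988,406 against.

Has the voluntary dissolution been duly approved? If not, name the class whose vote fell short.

Approved — every class gave the required vote.

Class I: 3/4 of 15051232 = 11288424; 11,288,424 required, 11,289,361 in favor — approved.
Class II: a majority of 2208629 is 1104315; 1,104,315 required, 1,104,635 in favor — approved.
Class III: 3/4 of 8356425 = 6267318.75, rounded up to 6267319; 6,267,319 required, 6,267,982 in favor — approved.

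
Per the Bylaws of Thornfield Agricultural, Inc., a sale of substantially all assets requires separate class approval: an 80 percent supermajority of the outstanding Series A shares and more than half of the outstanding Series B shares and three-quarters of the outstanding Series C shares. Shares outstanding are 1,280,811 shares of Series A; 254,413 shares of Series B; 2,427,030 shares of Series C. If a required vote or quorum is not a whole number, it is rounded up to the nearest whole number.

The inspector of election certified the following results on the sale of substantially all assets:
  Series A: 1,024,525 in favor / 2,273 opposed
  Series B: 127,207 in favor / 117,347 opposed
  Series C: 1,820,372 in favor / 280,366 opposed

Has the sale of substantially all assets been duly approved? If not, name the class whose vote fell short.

Not approved — the Series A shares did not give the required vote.

Series A: 4/5 of 1280811 = 1024648.80, rounded up to 1024649; 1,024,649 required, 1,024,525 in favor — not approved.
Series B: a majority of 254413 is 127207; 127,207 required, 127,207 in favor — approved.
Series C: 3/4 of 2427030 = 1820272.50, rounded up to 1820273; 1,820,273 required, 1,820,372 in favor — approved.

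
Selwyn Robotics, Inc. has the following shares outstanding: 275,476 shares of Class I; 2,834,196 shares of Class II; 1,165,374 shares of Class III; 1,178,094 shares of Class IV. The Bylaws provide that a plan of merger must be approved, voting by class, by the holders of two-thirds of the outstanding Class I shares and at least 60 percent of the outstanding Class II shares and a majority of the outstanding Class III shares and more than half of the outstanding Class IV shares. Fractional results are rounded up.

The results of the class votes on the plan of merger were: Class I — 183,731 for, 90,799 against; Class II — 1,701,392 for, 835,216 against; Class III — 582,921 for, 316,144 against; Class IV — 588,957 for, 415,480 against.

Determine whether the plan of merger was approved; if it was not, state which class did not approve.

Class I: 2/3 of 275476 = 183650.67, rounded up to 183651; 183,651 required, 183,731 in favor — approved.
Class II: 3/5 of 2834196 = 1700517.60, rounded up to 1700518; 1,700,518 required, 1,701,392 in favor — approved.
Class III: a majority of 1165374 is 582688; 582,688 required, 582,921 in favor — approved.
Class IV: a majority of 1178094 is 589048; 589,048 required, 588,957 in favor — not approved.

Not approved — the Class IV shares did not give the required vote.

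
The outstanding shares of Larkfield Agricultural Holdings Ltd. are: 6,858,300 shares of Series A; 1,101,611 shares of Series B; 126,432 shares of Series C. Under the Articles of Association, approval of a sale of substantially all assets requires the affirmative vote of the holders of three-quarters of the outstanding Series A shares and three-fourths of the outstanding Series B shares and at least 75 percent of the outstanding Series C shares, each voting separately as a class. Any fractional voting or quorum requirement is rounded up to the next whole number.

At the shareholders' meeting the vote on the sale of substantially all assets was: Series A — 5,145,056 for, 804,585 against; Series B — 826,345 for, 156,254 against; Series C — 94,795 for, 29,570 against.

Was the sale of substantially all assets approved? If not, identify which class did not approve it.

Not approved — the Series C shares did not give the required vote.

Series A: 3/4 of 6858300 = 5143725; 5,143,725 required, 5,145,056 in favor — approved.
Series B: 3/4 of 1101611 = 826208.25, rounded up to 826209; 826,209 required, 826,345 in favor — approved.
Series C: 3/4 of 126432 = 94824; 94,824 required, 94,795 in favor — not approved.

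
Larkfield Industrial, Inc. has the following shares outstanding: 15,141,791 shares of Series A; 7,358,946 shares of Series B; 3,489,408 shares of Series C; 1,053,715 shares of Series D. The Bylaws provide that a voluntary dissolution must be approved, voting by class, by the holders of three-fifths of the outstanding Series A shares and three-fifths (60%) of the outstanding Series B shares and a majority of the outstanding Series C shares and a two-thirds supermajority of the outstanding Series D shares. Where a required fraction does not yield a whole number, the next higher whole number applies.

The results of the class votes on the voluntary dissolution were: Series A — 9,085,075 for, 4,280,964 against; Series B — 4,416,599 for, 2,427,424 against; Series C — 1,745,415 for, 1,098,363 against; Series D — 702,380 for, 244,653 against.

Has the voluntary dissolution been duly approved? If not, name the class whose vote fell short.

Not approved — the Series D shares did not give the required vote.

Series A: 3/5 of 15141791 = 9085074.60, rounded up to 9085075; 9,085,075 required, 9,085,075 in favor — approved.
Series B: 3/5 of 7358946 = 4415367.60, rounded up to 4415368; 4,415,368 required, 4,416,599 in favor — approved.
Series C: a majority of 3489408 is 1744705; 1,744,705 required, 1,745,415 in favor — approved.
Series D: 2/3 of 1053715 = 702476.67, rounded up to 702477; 702,477 required, 702,380 in favor — not approved.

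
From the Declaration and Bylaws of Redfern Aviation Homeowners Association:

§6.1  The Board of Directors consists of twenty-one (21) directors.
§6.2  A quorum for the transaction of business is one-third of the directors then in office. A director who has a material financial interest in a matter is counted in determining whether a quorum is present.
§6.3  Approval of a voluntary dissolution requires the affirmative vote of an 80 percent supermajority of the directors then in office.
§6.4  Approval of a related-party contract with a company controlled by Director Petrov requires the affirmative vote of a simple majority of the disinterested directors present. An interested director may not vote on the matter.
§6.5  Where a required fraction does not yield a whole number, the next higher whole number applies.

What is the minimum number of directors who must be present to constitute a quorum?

1/3 of 21 = 7.

7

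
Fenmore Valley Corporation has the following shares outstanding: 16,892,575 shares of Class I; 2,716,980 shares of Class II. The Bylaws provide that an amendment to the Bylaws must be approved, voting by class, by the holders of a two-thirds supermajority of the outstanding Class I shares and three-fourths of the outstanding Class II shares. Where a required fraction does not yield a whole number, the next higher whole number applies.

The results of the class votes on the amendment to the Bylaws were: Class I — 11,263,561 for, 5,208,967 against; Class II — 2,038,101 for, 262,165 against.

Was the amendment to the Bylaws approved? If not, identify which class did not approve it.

Class I: 2/3 of 16892575 = 11261716.67, rounded up to 11261717; 11,261,717 required, 11,263,561 in favor — approved.
Class II: 3/4 of 2716980 = 2037735; 2,037,735 required, 2,038,101 in favor — approved.

Approved — every class gave the required vote.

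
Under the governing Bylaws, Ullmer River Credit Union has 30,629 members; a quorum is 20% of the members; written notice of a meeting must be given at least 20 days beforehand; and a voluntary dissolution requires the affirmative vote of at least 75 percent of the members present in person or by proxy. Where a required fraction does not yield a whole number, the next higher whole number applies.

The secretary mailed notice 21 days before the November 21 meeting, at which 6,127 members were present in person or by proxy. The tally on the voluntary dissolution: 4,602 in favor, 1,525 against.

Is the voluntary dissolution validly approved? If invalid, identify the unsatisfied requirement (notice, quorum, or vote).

Notice: 21 days given; 20 required. Satisfied.
Quorum: 20% of 30,629 = 6,125.80, rounded up to 6,126; 6,127 present. Satisfied.
Vote: requires three-fourths of those present (6,127); 3/4 of 6127 = 4595.25, rounded up to 4596, so 4,596 needed; 4,602 in favor. Satisfied.

Valid — all requirements satisfied.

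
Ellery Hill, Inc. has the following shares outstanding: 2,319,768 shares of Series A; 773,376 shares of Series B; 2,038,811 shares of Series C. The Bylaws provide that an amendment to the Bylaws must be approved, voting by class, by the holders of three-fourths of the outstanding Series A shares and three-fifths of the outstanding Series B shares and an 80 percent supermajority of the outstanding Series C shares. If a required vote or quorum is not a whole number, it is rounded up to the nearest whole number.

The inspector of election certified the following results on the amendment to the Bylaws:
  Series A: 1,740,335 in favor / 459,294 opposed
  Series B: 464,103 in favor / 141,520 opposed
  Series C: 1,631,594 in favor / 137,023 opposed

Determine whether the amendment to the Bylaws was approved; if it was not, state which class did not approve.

Approved — every class gave the required vote.

Series A: 3/4 of 2319768 = 1739826; 1,739,826 required, 1,740,335 in favor — approved.
Series B: 3/5 of 773376 = 464025.60, rounded up to 464026; 464,026 required, 464,103 in favor — approved.
Series C: 4/5 of 2038811 = 1631048.80, rounded up to 1631049; 1,631,049 required, 1,631,594 in favor — approved.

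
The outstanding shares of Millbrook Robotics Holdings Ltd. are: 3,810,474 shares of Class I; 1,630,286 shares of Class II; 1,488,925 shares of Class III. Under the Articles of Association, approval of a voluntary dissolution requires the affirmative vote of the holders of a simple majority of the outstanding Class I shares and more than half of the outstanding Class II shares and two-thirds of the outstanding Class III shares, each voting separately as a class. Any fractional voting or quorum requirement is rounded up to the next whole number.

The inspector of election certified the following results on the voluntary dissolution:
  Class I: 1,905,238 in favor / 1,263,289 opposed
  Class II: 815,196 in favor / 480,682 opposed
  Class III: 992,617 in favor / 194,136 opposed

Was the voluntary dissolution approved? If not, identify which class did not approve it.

Class I: a majority of 3810474 is 1905238; 1,905,238 required, 1,905,238 in favor — approved.
Class II: a majority of 1630286 is 815144; 815,144 required, 815,196 in favor — approved.
Class III: 2/3 of 1488925 = 992616.67, rounded up to 992617; 992,617 required, 992,617 in favor — approved.

Approved — every class gave the required vote.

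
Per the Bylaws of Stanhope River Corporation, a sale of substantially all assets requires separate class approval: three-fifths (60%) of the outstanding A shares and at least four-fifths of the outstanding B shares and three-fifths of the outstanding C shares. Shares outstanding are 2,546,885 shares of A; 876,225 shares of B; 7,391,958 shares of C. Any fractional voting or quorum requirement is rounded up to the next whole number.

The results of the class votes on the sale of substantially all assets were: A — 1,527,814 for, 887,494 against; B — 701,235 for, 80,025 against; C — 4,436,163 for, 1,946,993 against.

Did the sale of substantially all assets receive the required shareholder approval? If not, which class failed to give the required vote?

Not approved — the A shares did not give the required vote.

A: 3/5 of 2546885 = 1528131; 1,528,131 required, 1,527,814 in favor — not approved.
B: 4/5 of 876225 = 700980; 700,980 required, 701,235 in favor — approved.
C: 3/5 of 7391958 = 4435174.80, rounded up to 4435175; 4,435,175 required, 4,436,163 in favor — approved.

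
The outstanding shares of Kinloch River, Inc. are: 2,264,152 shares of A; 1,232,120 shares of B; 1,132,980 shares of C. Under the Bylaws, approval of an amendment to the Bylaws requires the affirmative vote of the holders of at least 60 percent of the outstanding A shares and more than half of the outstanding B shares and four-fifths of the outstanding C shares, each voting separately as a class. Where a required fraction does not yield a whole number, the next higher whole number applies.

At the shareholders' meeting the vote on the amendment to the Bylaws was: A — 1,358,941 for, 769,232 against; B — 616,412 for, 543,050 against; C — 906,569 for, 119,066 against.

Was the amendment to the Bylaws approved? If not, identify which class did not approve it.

Approved — every class gave the required vote.

A: 3/5 of 2264152 = 1358491.20, rounded up to 1358492; 1,358,492 required, 1,358,941 in favor — approved.
B: a majority of 1232120 is 616061; 616,061 required, 616,412 in favor — approved.
C: 4/5 of 1132980 = 906384; 906,384 required, 906,569 in favor — approved.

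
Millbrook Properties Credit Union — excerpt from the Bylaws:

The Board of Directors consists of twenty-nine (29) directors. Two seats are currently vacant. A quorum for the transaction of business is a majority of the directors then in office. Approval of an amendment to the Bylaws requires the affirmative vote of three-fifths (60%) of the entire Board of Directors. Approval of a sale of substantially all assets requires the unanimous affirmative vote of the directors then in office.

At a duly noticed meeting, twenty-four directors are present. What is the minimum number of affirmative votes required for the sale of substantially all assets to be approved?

27

The sale of substantially all assets requires the unanimous vote of the directors then in office (27).
Unanimous means all 27.
(Only 24 can vote, so the sale of substantially all assets cannot pass at this meeting, but the required vote is still 27.)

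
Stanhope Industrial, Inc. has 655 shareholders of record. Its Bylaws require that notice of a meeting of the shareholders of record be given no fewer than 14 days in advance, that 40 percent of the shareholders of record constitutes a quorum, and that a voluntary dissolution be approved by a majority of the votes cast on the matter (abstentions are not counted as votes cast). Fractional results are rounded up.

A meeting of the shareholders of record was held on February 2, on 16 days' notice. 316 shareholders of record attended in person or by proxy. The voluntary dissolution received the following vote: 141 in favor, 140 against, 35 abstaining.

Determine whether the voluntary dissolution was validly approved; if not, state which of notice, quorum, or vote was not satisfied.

Valid — all requirements satisfied.

Notice: 16 days given; 14 required. Satisfied.
Quorum: 40% of 655 = 262; 316 present. Satisfied.
Vote: requires a majority of the votes cast (316 − 35 abstaining = 281); a majority of 281 is 141, so 141 needed; 141 in favor. Satisfied.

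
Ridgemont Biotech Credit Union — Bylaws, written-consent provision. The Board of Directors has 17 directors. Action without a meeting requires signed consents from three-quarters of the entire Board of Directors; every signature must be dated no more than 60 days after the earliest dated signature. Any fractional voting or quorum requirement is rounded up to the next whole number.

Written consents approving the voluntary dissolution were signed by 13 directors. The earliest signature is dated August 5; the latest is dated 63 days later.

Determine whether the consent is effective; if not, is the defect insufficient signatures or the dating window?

Not effective — dating-window requirement not satisfied.

Signatures required: three-quarters of 17 — 3/4 of 17 = 12.75, rounded up to 13, so 13 needed; 13 signed. Sufficient.
Dating window: the latest signature is 63 days after the earliest; the limit is 60 days. Outside the window.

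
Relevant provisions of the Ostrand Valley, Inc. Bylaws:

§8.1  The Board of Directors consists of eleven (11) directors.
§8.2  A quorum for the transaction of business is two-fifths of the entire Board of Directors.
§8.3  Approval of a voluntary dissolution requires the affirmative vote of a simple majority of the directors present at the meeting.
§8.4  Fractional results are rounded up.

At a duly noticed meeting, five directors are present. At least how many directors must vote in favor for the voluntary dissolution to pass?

3

The voluntary dissolution requires a majority of the directors present (5).
A majority of 5 is 3.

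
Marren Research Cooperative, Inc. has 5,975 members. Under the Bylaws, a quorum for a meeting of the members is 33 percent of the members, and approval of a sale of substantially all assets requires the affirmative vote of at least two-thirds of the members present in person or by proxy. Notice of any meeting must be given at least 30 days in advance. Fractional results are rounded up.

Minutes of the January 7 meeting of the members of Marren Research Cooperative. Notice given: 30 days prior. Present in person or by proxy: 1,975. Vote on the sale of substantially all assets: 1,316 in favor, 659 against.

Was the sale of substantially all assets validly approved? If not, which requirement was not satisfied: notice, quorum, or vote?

Notice: 30 days given; 30 required. Satisfied.
Quorum: 33% of 5,975 = 1,971.75, rounded up to 1,972; 1,975 present. Satisfied.
Vote: requires two-thirds of those present (1,975); 2/3 of 1975 = 1316.67, rounded up to 1317, so 1,317 needed; 1,316 in favor. Not satisfied.

Invalid — vote requirement not satisfied.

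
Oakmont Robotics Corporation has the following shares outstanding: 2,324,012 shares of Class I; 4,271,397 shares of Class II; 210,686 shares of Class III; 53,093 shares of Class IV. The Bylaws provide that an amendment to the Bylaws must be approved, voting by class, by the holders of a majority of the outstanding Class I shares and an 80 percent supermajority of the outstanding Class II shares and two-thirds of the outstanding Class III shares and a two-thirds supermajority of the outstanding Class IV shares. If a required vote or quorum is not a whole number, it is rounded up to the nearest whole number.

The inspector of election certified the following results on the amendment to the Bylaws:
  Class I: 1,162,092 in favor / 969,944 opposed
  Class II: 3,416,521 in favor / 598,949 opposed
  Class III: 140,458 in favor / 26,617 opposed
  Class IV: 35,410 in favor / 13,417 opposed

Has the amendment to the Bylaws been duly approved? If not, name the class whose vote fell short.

Class I: a majority of 2324012 is 1162007; 1,162,007 required, 1,162,092 in favor — approved.
Class II: 4/5 of 4271397 = 3417117.60, rounded up to 3417118; 3,417,118 required, 3,416,521 in favor — not approved.
Class III: 2/3 of 210686 = 140457.33, rounded up to 140458; 140,458 required, 140,458 in favor — approved.
Class IV: 2/3 of 53093 = 35395.33, rounded up to 35396; 35,396 required, 35,410 in favor — approved.

Not approved — the Class II shares did not give the required vote.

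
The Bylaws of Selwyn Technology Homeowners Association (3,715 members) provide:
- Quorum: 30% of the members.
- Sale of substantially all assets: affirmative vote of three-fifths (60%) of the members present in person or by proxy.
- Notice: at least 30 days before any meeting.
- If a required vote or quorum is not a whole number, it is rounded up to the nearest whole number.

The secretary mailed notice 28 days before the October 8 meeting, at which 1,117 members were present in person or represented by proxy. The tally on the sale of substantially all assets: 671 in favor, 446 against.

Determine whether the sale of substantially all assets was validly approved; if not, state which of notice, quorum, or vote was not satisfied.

Invalid — notice requirement not satisfied.

Notice: 28 days given; 30 required. Not satisfied.
Quorum: 30% of 3,715 = 1,114.50, rounded up to 1,115; 1,117 present. Satisfied.
Vote: requires three-fifths of those present (1,117); 3/5 of 1117 = 670.20, rounded up to 671, so 671 needed; 671 in favor. Satisfied.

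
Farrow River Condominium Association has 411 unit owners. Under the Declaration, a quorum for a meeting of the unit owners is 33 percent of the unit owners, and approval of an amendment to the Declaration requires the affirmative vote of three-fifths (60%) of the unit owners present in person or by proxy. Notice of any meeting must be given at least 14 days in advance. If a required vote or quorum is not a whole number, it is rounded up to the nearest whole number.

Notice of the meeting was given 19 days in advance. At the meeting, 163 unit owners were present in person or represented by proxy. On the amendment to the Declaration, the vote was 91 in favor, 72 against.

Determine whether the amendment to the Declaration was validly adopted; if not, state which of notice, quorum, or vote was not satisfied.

Invalid — vote requirement not satisfied.

Notice: 19 days given; 14 required. Satisfied.
Quorum: 33% of 411 = 135.63, rounded up to 136; 163 present. Satisfied.
Vote: requires three-fifths of those present (163); 3/5 of 163 = 97.80, rounded up to 98, so 98 needed; 91 in favor. Not satisfied.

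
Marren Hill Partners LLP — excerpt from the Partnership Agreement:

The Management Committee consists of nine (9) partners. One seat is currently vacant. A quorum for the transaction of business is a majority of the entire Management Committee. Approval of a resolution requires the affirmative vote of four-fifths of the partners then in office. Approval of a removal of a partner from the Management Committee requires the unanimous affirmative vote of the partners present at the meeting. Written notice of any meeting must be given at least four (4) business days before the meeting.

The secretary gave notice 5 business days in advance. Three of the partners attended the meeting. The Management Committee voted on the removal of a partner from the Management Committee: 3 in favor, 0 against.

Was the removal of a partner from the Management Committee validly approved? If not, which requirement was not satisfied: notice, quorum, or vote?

Invalid — quorum requirement not satisfied.

Notice: 5 business days given; 4 required (5 ≥ 4). Satisfied.
Quorum: 3 present; quorum is 5. Not satisfied.
Vote: the removal of a partner from the Management Committee requires the unanimous vote of the partners present (3). Unanimous means all 3, so 3 affirmative votes are needed; 3 voted in favor. Satisfied. (Moot — without a quorum no business can be validly transacted.)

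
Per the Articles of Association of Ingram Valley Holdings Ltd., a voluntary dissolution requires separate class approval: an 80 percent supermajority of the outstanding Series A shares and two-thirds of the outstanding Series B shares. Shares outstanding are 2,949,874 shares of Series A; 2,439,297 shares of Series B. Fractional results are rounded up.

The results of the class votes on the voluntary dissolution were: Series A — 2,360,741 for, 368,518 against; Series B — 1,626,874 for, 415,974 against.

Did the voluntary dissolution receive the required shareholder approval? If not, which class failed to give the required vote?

Series A: 4/5 of 2949874 = 2359899.20, rounded up to 2359900; 2,359,900 required, 2,360,741 in favor — approved.
Series B: 2/3 of 2439297 = 1626198; 1,626,198 required, 1,626,874 in favor — approved.

Approved — every class gave the required vote.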